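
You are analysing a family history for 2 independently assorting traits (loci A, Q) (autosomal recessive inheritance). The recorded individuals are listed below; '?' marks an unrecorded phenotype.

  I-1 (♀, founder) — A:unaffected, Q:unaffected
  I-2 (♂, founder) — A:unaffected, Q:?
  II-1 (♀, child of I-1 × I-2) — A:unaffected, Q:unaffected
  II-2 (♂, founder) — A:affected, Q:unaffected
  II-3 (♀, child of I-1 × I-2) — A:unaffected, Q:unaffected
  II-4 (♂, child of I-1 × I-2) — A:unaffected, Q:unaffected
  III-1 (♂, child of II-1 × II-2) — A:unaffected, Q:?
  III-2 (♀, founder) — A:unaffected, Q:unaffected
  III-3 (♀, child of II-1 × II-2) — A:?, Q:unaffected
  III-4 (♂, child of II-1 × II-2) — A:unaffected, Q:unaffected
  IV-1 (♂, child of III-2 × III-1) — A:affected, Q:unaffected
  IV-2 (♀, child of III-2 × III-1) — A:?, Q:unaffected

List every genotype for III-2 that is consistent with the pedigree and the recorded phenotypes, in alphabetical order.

A/I-1 un ·: AA|Aa
A/I-2 un ·: AA|Aa
A/II-1 un I-1×I-2: AA|Aa
A/II-2 aff ·: aa
A/II-3 un I-1×I-2: AA|Aa
A/II-4 un I-1×I-2: AA|Aa
A/III-1 un II-1×II-2: Aa
A/III-2 un ·: Aa
A/III-3 ? II-1×II-2: Aa|aa
A/III-4 un II-1×II-2: Aa
A/IV-1 aff III-2×III-1: aa
A/IV-2 ? III-2×III-1: AA|Aa|aa
⇒ A over [I-1,I-2,II-1,II-2,II-3,II-4,III-1,III-2,III-3,III-4,IV-1,IV-2]: 111 consistent
Q/I-1 un ·: QQ|Qq
Q/I-2 ? ·: QQ|Qq|qq
Q/II-1 un I-1×I-2: QQ|Qq
Q/II-2 un ·: QQ|Qq
Q/II-3 un I-1×I-2: QQ|Qq
Q/II-4 un I-1×I-2: QQ|Qq
Q/III-1 ? II-1×II-2: QQ|Qq|qq
Q/III-2 un ·: QQ|Qq
Q/III-3 un II-1×II-2: QQ|Qq
Q/III-4 un II-1×II-2: QQ|Qq
Q/IV-1 un III-2×III-1: QQ|Qq
Q/IV-2 un III-2×III-1: QQ|Qq
⇒ Q over [I-1,I-2,II-1,II-2,II-3,II-4,III-1,III-2,III-3,III-4,IV-1,IV-2]: 2309 consistent

III-2 ∈ {Aa QQ, Aa Qq}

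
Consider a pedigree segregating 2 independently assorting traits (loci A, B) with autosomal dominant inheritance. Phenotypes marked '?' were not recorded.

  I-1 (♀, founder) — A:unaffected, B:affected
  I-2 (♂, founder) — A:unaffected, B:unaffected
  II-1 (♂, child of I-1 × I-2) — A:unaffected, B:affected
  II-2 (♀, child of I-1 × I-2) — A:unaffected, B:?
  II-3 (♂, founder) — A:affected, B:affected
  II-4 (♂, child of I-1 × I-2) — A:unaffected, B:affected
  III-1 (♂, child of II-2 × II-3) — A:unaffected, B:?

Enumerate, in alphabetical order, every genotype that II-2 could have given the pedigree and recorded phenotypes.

II-2 ∈ {aa Bb, aa bb}

A/I-1 un ·: aa
A/I-2 un ·: aa
A/II-1 un I-1×I-2: aa
A/II-2 un I-1×I-2: aa
A/II-3 aff ·: Aa
A/II-4 un I-1×I-2: aa
A/III-1 un II-2×II-3: aa
⇒ A over [I-1,I-2,II-1,II-2,II-3,II-4,III-1]: 1 consistent
B/I-1 aff ·: Bb|BB
B/I-2 un ·: bb
B/II-1 aff I-1×I-2: Bb
B/II-2 ? I-1×I-2: bb|Bb
B/II-3 aff ·: Bb|BB
B/II-4 aff I-1×I-2: Bb
B/III-1 ? II-2×II-3: bb|Bb|BB
⇒ B over [I-1,I-2,II-1,II-2,II-3,II-4,III-1]: 13 consistent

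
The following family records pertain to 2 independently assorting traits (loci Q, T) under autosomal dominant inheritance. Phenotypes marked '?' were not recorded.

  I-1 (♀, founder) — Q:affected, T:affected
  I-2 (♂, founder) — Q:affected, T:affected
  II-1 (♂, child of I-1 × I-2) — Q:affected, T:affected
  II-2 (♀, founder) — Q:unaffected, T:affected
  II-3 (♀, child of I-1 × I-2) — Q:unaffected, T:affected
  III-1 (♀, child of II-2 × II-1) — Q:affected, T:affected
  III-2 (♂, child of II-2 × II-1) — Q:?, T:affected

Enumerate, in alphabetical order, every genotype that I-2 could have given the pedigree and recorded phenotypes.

I-2 ∈ {Qq TT, Qq Tt}

Q/I-1 aff ·: Qq
Q/I-2 aff ·: Qq
Q/II-1 aff I-1×I-2: Qq|QQ
Q/II-2 un ·: qq
Q/II-3 un I-1×I-2: qq
Q/III-1 aff II-2×II-1: Qq
Q/III-2 ? II-2×II-1: qq|Qq
⇒ Q over [I-1,I-2,II-1,II-2,II-3,III-1,III-2]: 3 consistent
T/I-1 aff ·: Tt|TT
T/I-2 aff ·: Tt|TT
T/II-1 aff I-1×I-2: Tt|TT
T/II-2 aff ·: Tt|TT
T/II-3 aff I-1×I-2: Tt|TT
T/III-1 aff II-2×II-1: Tt|TT
T/III-2 aff II-2×II-1: Tt|TT
⇒ T over [I-1,I-2,II-1,II-2,II-3,III-1,III-2]: 83 consistent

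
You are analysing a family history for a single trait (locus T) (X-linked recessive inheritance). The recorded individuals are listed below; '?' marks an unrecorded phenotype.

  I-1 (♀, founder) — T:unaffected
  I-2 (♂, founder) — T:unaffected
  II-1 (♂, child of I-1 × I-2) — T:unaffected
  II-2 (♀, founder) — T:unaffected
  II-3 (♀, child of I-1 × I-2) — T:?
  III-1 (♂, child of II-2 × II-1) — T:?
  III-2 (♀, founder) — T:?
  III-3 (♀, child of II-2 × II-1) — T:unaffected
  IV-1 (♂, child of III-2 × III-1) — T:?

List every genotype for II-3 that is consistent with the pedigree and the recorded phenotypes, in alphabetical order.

II-3 ∈ {X^TX^T, X^TX^t}

T/I-1 un ·: X^TX^T|X^TX^t
T/I-2 un ·: X^TY
T/II-1 un I-1×I-2: X^TY
T/II-2 un ·: X^TX^T|X^TX^t
T/II-3 ? I-1×I-2: X^TX^T|X^TX^t
T/III-1 ? II-2×II-1: X^TY|X^tY
T/III-2 ? ·: X^TX^T|X^TX^t|X^tX^t
T/III-3 un II-2×II-1: X^TX^T|X^TX^t
T/IV-1 ? III-2×III-1: X^TY|X^tY
⇒ T over [I-1,I-2,II-1,II-2,II-3,III-1,III-2,III-3,IV-1]: 60 consistent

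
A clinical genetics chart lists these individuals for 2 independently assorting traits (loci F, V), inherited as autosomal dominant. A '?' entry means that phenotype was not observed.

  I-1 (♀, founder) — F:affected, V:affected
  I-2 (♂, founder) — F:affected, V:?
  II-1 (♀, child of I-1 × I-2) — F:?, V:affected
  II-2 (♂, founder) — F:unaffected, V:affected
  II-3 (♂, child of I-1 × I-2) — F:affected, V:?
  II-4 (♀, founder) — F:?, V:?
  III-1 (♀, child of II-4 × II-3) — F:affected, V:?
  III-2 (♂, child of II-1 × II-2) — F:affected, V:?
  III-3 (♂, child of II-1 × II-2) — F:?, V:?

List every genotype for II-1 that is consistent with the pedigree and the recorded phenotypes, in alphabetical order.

II-1 ∈ {FF VV, FF Vv, Ff VV, Ff Vv}

F/I-1 aff ·: Ff|FF
F/I-2 aff ·: Ff|FF
F/II-1 ? I-1×I-2: Ff|FF
F/II-2 un ·: ff
F/II-3 aff I-1×I-2: Ff|FF
F/II-4 ? ·: ff|Ff|FF
F/III-1 aff II-4×II-3: Ff|FF
F/III-2 aff II-1×II-2: Ff
F/III-3 ? II-1×II-2: ff|Ff
⇒ F over [I-1,I-2,II-1,II-2,II-3,II-4,III-1,III-2,III-3]: 85 consistent
V/I-1 aff ·: Vv|VV
V/I-2 ? ·: vv|Vv|VV
V/II-1 aff I-1×I-2: Vv|VV
V/II-2 aff ·: Vv|VV
V/II-3 ? I-1×I-2: vv|Vv|VV
V/II-4 ? ·: vv|Vv|VV
V/III-1 ? II-4×II-3: vv|Vv|VV
V/III-2 ? II-1×II-2: vv|Vv|VV
V/III-3 ? II-1×II-2: vv|Vv|VV
⇒ V over [I-1,I-2,II-1,II-2,II-3,II-4,III-1,III-2,III-3]: 920 consistent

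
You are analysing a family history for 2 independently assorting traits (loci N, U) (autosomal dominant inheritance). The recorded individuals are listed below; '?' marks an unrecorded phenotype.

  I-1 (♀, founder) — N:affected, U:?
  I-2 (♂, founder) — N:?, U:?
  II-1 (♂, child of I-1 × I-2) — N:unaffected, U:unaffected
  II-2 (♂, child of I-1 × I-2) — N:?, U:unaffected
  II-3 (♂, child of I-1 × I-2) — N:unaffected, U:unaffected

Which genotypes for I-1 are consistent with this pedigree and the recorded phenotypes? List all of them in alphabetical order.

N/I-1 aff ·: Nn
N/I-2 ? ·: nn|Nn
N/II-1 un I-1×I-2: nn
N/II-2 ? I-1×I-2: nn|Nn|NN
N/II-3 un I-1×I-2: nn
⇒ N over [I-1,I-2,II-1,II-2,II-3]: 5 consistent
U/I-1 ? ·: uu|Uu
U/I-2 ? ·: uu|Uu
U/II-1 un I-1×I-2: uu
U/II-2 un I-1×I-2: uu
U/II-3 un I-1×I-2: uu
⇒ U over [I-1,I-2,II-1,II-2,II-3]: 4 consistent

I-1 ∈ {Nn Uu, Nn uu}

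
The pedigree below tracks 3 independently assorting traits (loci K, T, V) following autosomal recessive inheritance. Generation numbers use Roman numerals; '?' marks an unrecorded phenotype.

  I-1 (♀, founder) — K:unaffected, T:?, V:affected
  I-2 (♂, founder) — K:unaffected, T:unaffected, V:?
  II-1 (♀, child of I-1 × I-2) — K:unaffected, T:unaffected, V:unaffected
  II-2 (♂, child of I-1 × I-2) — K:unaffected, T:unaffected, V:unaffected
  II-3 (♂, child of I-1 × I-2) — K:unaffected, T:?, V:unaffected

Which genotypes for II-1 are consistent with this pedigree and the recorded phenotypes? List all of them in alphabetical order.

K/I-1 un ·: KK|Kk
K/I-2 un ·: KK|Kk
K/II-1 un I-1×I-2: KK|Kk
K/II-2 un I-1×I-2: KK|Kk
K/II-3 un I-1×I-2: KK|Kk
⇒ K over [I-1,I-2,II-1,II-2,II-3]: 25 consistent
T/I-1 ? ·: TT|Tt|tt
T/I-2 un ·: TT|Tt
T/II-1 un I-1×I-2: TT|Tt
T/II-2 un I-1×I-2: TT|Tt
T/II-3 ? I-1×I-2: TT|Tt|tt
⇒ T over [I-1,I-2,II-1,II-2,II-3]: 32 consistent
V/I-1 aff ·: vv
V/I-2 ? ·: VV|Vv
V/II-1 un I-1×I-2: Vv
V/II-2 un I-1×I-2: Vv
V/II-3 un I-1×I-2: Vv
⇒ V over [I-1,I-2,II-1,II-2,II-3]: 2 consistent

II-1 ∈ {KK TT Vv, KK Tt Vv, Kk TT Vv, Kk Tt Vv}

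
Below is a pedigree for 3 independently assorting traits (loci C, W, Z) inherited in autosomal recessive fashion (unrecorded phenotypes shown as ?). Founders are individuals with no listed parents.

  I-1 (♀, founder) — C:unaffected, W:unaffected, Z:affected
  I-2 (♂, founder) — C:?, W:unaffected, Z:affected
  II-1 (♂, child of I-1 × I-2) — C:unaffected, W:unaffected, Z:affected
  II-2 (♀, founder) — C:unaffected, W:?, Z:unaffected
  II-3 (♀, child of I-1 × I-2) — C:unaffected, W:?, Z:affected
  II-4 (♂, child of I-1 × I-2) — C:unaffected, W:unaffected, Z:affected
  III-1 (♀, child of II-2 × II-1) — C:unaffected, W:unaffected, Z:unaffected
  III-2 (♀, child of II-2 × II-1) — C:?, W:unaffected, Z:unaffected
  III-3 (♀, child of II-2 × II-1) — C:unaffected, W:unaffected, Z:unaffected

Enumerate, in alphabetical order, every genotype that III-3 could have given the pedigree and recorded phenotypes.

C/I-1 un ·: CC|Cc
C/I-2 ? ·: CC|Cc|cc
C/II-1 un I-1×I-2: CC|Cc
C/II-2 un ·: CC|Cc
C/II-3 un I-1×I-2: CC|Cc
C/II-4 un I-1×I-2: CC|Cc
C/III-1 un II-2×II-1: CC|Cc
C/III-2 ? II-2×II-1: CC|Cc|cc
C/III-3 un II-2×II-1: CC|Cc
⇒ C over [I-1,I-2,II-1,II-2,II-3,II-4,III-1,III-2,III-3]: 397 consistent
W/I-1 un ·: WW|Ww
W/I-2 un ·: WW|Ww
W/II-1 un I-1×I-2: WW|Ww
W/II-2 ? ·: WW|Ww|ww
W/II-3 ? I-1×I-2: WW|Ww|ww
W/II-4 un I-1×I-2: WW|Ww
W/III-1 un II-2×II-1: WW|Ww
W/III-2 un II-2×II-1: WW|Ww
W/III-3 un II-2×II-1: WW|Ww
⇒ W over [I-1,I-2,II-1,II-2,II-3,II-4,III-1,III-2,III-3]: 388 consistent
Z/I-1 aff ·: zz
Z/I-2 aff ·: zz
Z/II-1 aff I-1×I-2: zz
Z/II-2 un ·: ZZ|Zz
Z/II-3 aff I-1×I-2: zz
Z/II-4 aff I-1×I-2: zz
Z/III-1 un II-2×II-1: Zz
Z/III-2 un II-2×II-1: Zz
Z/III-3 un II-2×II-1: Zz
⇒ Z over [I-1,I-2,II-1,II-2,II-3,II-4,III-1,III-2,III-3]: 2 consistent

III-3 ∈ {CC WW Zz, CC Ww Zz, Cc WW Zz, Cc Ww Zz}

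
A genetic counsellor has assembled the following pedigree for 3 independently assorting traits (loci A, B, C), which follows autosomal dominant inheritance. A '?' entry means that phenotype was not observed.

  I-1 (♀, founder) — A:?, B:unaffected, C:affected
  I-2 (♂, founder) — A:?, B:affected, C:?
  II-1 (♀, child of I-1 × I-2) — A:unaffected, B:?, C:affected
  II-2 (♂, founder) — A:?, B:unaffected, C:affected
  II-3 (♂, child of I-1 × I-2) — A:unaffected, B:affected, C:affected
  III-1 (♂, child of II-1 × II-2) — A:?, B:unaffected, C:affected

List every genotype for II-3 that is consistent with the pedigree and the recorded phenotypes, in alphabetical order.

A/I-1 ? ·: aa|Aa
A/I-2 ? ·: aa|Aa
A/II-1 un I-1×I-2: aa
A/II-2 ? ·: aa|Aa|AA
A/II-3 un I-1×I-2: aa
A/III-1 ? II-1×II-2: aa|Aa
⇒ A over [I-1,I-2,II-1,II-2,II-3,III-1]: 16 consistent
B/I-1 un ·: bb
B/I-2 aff ·: Bb|BB
B/II-1 ? I-1×I-2: bb|Bb
B/II-2 un ·: bb
B/II-3 aff I-1×I-2: Bb
B/III-1 un II-1×II-2: bb
⇒ B over [I-1,I-2,II-1,II-2,II-3,III-1]: 3 consistent
C/I-1 aff ·: Cc|CC
C/I-2 ? ·: cc|Cc|CC
C/II-1 aff I-1×I-2: Cc|CC
C/II-2 aff ·: Cc|CC
C/II-3 aff I-1×I-2: Cc|CC
C/III-1 aff II-1×II-2: Cc|CC
⇒ C over [I-1,I-2,II-1,II-2,II-3,III-1]: 53 consistent

II-3 ∈ {aa Bb CC, aa Bb Cc}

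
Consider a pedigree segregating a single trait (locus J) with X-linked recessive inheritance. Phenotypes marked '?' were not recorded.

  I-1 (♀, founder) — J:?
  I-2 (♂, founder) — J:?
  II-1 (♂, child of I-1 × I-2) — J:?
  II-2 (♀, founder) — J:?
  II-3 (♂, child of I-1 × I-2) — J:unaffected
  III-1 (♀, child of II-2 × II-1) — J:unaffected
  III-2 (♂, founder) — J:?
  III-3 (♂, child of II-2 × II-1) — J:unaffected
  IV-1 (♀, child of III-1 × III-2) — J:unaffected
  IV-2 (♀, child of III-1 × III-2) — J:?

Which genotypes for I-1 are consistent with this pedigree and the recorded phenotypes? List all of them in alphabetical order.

I-1 ∈ {X^JX^J, X^JX^j}

J/I-1 ? ·: X^JX^J|X^JX^j
J/I-2 ? ·: X^JY|X^jY
J/II-1 ? I-1×I-2: X^JY|X^jY
J/II-2 ? ·: X^JX^J|X^JX^j
J/II-3 un I-1×I-2: X^JY
J/III-1 un II-2×II-1: X^JX^J|X^JX^j
J/III-2 ? ·: X^JY|X^jY
J/III-3 un II-2×II-1: X^JY
J/IV-1 un III-1×III-2: X^JX^J|X^JX^j
J/IV-2 ? III-1×III-2: X^JX^J|X^JX^j|X^jX^j
⇒ J over [I-1,I-2,II-1,II-2,II-3,III-1,III-2,III-3,IV-1,IV-2]: 64 consistent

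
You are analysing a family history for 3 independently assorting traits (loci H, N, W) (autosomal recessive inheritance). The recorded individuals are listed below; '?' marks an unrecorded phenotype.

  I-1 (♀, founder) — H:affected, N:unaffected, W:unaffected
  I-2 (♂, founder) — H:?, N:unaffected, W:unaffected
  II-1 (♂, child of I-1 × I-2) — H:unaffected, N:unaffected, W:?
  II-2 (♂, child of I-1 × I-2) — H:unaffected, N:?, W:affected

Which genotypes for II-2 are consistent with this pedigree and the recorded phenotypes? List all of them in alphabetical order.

II-2 ∈ {Hh NN ww, Hh Nn ww, Hh nn ww}

H/I-1 aff ·: hh
H/I-2 ? ·: HH|Hh
H/II-1 un I-1×I-2: Hh
H/II-2 un I-1×I-2: Hh
⇒ H over [I-1,I-2,II-1,II-2]: 2 consistent
N/I-1 un ·: NN|Nn
N/I-2 un ·: NN|Nn
N/II-1 un I-1×I-2: NN|Nn
N/II-2 ? I-1×I-2: NN|Nn|nn
⇒ N over [I-1,I-2,II-1,II-2]: 15 consistent
W/I-1 un ·: Ww
W/I-2 un ·: Ww
W/II-1 ? I-1×I-2: WW|Ww|ww
W/II-2 aff I-1×I-2: ww
⇒ W over [I-1,I-2,II-1,II-2]: 3 consistent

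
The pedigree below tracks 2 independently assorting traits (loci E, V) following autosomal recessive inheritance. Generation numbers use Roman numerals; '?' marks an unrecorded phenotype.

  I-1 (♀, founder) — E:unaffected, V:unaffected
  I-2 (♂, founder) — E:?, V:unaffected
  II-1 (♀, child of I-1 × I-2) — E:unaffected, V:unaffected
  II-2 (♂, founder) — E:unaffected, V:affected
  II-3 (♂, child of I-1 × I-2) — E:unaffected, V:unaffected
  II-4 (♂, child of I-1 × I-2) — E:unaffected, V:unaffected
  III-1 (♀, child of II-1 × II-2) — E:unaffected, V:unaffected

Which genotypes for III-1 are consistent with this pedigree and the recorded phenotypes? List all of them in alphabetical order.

III-1 ∈ {EE Vv, Ee Vv}

E/I-1 un ·: EE|Ee
E/I-2 ? ·: EE|Ee|ee
E/II-1 un I-1×I-2: EE|Ee
E/II-2 un ·: EE|Ee
E/II-3 un I-1×I-2: EE|Ee
E/II-4 un I-1×I-2: EE|Ee
E/III-1 un II-1×II-2: EE|Ee
⇒ E over [I-1,I-2,II-1,II-2,II-3,II-4,III-1]: 95 consistent
V/I-1 un ·: VV|Vv
V/I-2 un ·: VV|Vv
V/II-1 un I-1×I-2: VV|Vv
V/II-2 aff ·: vv
V/II-3 un I-1×I-2: VV|Vv
V/II-4 un I-1×I-2: VV|Vv
V/III-1 un II-1×II-2: Vv
⇒ V over [I-1,I-2,II-1,II-2,II-3,II-4,III-1]: 25 consistent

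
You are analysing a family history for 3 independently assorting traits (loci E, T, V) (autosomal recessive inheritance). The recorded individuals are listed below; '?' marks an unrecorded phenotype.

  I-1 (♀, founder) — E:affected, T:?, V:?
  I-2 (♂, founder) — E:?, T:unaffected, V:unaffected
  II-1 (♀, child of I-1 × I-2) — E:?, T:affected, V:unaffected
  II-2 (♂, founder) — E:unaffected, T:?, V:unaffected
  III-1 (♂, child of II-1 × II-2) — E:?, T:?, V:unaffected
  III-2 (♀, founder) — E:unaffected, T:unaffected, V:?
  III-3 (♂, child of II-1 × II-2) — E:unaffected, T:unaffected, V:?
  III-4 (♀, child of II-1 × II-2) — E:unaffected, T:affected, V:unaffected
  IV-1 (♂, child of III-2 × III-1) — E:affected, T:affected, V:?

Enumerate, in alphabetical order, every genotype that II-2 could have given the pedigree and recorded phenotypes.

E/I-1 aff ·: ee
E/I-2 ? ·: EE|Ee|ee
E/II-1 ? I-1×I-2: Ee|ee
E/II-2 un ·: EE|Ee
E/III-1 ? II-1×II-2: Ee|ee
E/III-2 un ·: Ee
E/III-3 un II-1×II-2: EE|Ee
E/III-4 un II-1×II-2: EE|Ee
E/IV-1 aff III-2×III-1: ee
⇒ E over [I-1,I-2,II-1,II-2,III-1,III-2,III-3,III-4,IV-1]: 30 consistent
T/I-1 ? ·: Tt|tt
T/I-2 un ·: Tt
T/II-1 aff I-1×I-2: tt
T/II-2 ? ·: Tt
T/III-1 ? II-1×II-2: Tt|tt
T/III-2 un ·: Tt
T/III-3 un II-1×II-2: Tt
T/III-4 aff II-1×II-2: tt
T/IV-1 aff III-2×III-1: tt
⇒ T over [I-1,I-2,II-1,II-2,III-1,III-2,III-3,III-4,IV-1]: 4 consistent
V/I-1 ? ·: VV|Vv|vv
V/I-2 un ·: VV|Vv
V/II-1 un I-1×I-2: VV|Vv
V/II-2 un ·: VV|Vv
V/III-1 un II-1×II-2: VV|Vv
V/III-2 ? ·: VV|Vv|vv
V/III-3 ? II-1×II-2: VV|Vv|vv
V/III-4 un II-1×II-2: VV|Vv
V/IV-1 ? III-2×III-1: VV|Vv|vv
⇒ V over [I-1,I-2,II-1,II-2,III-1,III-2,III-3,III-4,IV-1]: 742 consistent

II-2 ∈ {EE Tt VV, EE Tt Vv, Ee Tt VV, Ee Tt Vv}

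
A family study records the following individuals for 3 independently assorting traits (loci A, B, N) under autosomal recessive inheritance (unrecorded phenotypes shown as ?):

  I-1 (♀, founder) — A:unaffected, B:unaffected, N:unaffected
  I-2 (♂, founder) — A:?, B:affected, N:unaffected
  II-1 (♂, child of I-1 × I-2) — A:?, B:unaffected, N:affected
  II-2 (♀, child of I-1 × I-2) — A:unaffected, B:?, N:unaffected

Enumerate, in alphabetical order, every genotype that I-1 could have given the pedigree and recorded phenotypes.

I-1 ∈ {AA BB Nn, AA Bb Nn, Aa BB Nn, Aa Bb Nn}

A/I-1 un ·: AA|Aa
A/I-2 ? ·: AA|Aa|aa
A/II-1 ? I-1×I-2: AA|Aa|aa
A/II-2 un I-1×I-2: AA|Aa
⇒ A over [I-1,I-2,II-1,II-2]: 18 consistent
B/I-1 un ·: BB|Bb
B/I-2 aff ·: bb
B/II-1 un I-1×I-2: Bb
B/II-2 ? I-1×I-2: Bb|bb
⇒ B over [I-1,I-2,II-1,II-2]: 3 consistent
N/I-1 un ·: Nn
N/I-2 un ·: Nn
N/II-1 aff I-1×I-2: nn
N/II-2 un I-1×I-2: NN|Nn
⇒ N over [I-1,I-2,II-1,II-2]: 2 consistent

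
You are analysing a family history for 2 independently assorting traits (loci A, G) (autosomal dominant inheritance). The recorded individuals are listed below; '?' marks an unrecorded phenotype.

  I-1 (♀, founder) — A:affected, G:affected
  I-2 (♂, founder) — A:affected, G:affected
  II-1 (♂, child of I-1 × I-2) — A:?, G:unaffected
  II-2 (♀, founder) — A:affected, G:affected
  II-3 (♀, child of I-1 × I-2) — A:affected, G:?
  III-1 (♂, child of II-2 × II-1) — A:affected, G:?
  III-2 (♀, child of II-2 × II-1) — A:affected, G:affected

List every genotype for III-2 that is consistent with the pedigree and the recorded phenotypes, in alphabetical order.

III-2 ∈ {AA Gg, Aa Gg}

A/I-1 aff ·: Aa|AA
A/I-2 aff ·: Aa|AA
A/II-1 ? I-1×I-2: aa|Aa|AA
A/II-2 aff ·: Aa|AA
A/II-3 aff I-1×I-2: Aa|AA
A/III-1 aff II-2×II-1: Aa|AA
A/III-2 aff II-2×II-1: Aa|AA
⇒ A over [I-1,I-2,II-1,II-2,II-3,III-1,III-2]: 87 consistent
G/I-1 aff ·: Gg
G/I-2 aff ·: Gg
G/II-1 un I-1×I-2: gg
G/II-2 aff ·: Gg|GG
G/II-3 ? I-1×I-2: gg|Gg|GG
G/III-1 ? II-2×II-1: gg|Gg
G/III-2 aff II-2×II-1: Gg
⇒ G over [I-1,I-2,II-1,II-2,II-3,III-1,III-2]: 9 consistent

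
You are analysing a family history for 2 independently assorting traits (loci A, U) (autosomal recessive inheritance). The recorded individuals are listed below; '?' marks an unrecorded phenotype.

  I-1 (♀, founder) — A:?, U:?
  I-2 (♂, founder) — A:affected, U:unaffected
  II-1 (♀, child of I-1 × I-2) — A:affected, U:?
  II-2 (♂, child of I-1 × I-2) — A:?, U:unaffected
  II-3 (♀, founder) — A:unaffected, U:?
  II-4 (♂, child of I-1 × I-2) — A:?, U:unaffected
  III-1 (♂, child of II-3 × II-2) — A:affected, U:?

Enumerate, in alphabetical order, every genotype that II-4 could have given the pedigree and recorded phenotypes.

II-4 ∈ {Aa UU, Aa Uu, aa UU, aa Uu}

A/I-1 ? ·: Aa|aa
A/I-2 aff ·: aa
A/II-1 aff I-1×I-2: aa
A/II-2 ? I-1×I-2: Aa|aa
A/II-3 un ·: Aa
A/II-4 ? I-1×I-2: Aa|aa
A/III-1 aff II-3×II-2: aa
⇒ A over [I-1,I-2,II-1,II-2,II-3,II-4,III-1]: 5 consistent
U/I-1 ? ·: UU|Uu|uu
U/I-2 un ·: UU|Uu
U/II-1 ? I-1×I-2: UU|Uu|uu
U/II-2 un I-1×I-2: UU|Uu
U/II-3 ? ·: UU|Uu|uu
U/II-4 un I-1×I-2: UU|Uu
U/III-1 ? II-3×II-2: UU|Uu|uu
⇒ U over [I-1,I-2,II-1,II-2,II-3,II-4,III-1]: 179 consistent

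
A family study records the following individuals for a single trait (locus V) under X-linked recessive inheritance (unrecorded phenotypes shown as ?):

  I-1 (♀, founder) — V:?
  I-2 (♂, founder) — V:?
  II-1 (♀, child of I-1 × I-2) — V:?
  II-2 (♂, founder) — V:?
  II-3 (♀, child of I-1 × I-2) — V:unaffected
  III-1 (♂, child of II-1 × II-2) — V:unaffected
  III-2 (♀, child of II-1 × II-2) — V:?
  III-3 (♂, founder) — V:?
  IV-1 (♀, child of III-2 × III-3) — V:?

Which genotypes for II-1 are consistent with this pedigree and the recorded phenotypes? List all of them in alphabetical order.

V/I-1 ? ·: X^VX^V|X^VX^v|X^vX^v
V/I-2 ? ·: X^VY|X^vY
V/II-1 ? I-1×I-2: X^VX^V|X^VX^v
V/II-2 ? ·: X^VY|X^vY
V/II-3 un I-1×I-2: X^VX^V|X^VX^v
V/III-1 un II-1×II-2: X^VY
V/III-2 ? II-1×II-2: X^VX^V|X^VX^v|X^vX^v
V/III-3 ? ·: X^VY|X^vY
V/IV-1 ? III-2×III-3: X^VX^V|X^VX^v|X^vX^v
⇒ V over [I-1,I-2,II-1,II-2,II-3,III-1,III-2,III-3,IV-1]: 78 consistent

II-1 ∈ {X^VX^V, X^VX^v}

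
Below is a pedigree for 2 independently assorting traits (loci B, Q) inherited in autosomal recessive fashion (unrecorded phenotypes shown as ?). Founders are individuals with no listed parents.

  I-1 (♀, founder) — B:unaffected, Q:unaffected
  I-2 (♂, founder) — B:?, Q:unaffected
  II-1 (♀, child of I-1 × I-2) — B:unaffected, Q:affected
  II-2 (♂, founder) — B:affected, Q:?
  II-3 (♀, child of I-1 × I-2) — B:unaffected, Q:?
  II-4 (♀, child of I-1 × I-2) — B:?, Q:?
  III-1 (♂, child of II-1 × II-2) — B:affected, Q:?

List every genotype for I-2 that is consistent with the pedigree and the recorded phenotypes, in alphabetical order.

I-2 ∈ {BB Qq, Bb Qq, bb Qq}

B/I-1 un ·: BB|Bb
B/I-2 ? ·: BB|Bb|bb
B/II-1 un I-1×I-2: Bb
B/II-2 aff ·: bb
B/II-3 un I-1×I-2: BB|Bb
B/II-4 ? I-1×I-2: BB|Bb|bb
B/III-1 aff II-1×II-2: bb
⇒ B over [I-1,I-2,II-1,II-2,II-3,II-4,III-1]: 17 consistent
Q/I-1 un ·: Qq
Q/I-2 un ·: Qq
Q/II-1 aff I-1×I-2: qq
Q/II-2 ? ·: QQ|Qq|qq
Q/II-3 ? I-1×I-2: QQ|Qq|qq
Q/II-4 ? I-1×I-2: QQ|Qq|qq
Q/III-1 ? II-1×II-2: Qq|qq
⇒ Q over [I-1,I-2,II-1,II-2,II-3,II-4,III-1]: 36 consistent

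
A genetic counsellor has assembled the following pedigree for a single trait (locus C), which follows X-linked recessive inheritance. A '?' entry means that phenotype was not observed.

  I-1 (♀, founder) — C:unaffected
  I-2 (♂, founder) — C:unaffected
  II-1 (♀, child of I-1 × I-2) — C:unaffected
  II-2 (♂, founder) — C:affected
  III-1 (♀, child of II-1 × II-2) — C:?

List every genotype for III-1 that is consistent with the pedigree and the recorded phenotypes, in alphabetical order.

III-1 ∈ {X^CX^c, X^cX^c}

C/I-1 un ·: X^CX^C|X^CX^c
C/I-2 un ·: X^CY
C/II-1 un I-1×I-2: X^CX^C|X^CX^c
C/II-2 aff ·: X^cY
C/III-1 ? II-1×II-2: X^CX^c|X^cX^c
⇒ C over [I-1,I-2,II-1,II-2,III-1]: 4 consistent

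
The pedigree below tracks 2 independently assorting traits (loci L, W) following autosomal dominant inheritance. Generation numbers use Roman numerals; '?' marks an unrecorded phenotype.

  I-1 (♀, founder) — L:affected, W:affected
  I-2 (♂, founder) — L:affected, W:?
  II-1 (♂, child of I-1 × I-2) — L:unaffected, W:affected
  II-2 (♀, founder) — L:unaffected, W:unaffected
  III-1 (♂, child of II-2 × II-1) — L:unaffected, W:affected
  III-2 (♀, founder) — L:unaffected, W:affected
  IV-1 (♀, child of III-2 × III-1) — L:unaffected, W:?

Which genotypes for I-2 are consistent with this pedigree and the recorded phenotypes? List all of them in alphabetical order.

I-2 ∈ {Ll WW, Ll Ww, Ll ww}

L/I-1 aff ·: Ll
L/I-2 aff ·: Ll
L/II-1 un I-1×I-2: ll
L/II-2 un ·: ll
L/III-1 un II-2×II-1: ll
L/III-2 un ·: ll
L/IV-1 un III-2×III-1: ll
⇒ L over [I-1,I-2,II-1,II-2,III-1,III-2,IV-1]: 1 consistent
W/I-1 aff ·: Ww|WW
W/I-2 ? ·: ww|Ww|WW
W/II-1 aff I-1×I-2: Ww|WW
W/II-2 un ·: ww
W/III-1 aff II-2×II-1: Ww
W/III-2 aff ·: Ww|WW
W/IV-1 ? III-2×III-1: ww|Ww|WW
⇒ W over [I-1,I-2,II-1,II-2,III-1,III-2,IV-1]: 45 consistent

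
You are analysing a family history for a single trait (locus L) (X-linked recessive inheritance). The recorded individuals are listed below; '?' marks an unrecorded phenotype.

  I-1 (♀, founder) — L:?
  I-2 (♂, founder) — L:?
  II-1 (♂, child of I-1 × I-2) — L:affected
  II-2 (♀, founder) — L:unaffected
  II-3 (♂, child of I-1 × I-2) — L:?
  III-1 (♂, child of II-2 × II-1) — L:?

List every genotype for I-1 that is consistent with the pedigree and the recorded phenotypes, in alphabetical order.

L/I-1 ? ·: X^LX^l|X^lX^l
L/I-2 ? ·: X^LY|X^lY
L/II-1 aff I-1×I-2: X^lY
L/II-2 un ·: X^LX^L|X^LX^l
L/II-3 ? I-1×I-2: X^LY|X^lY
L/III-1 ? II-2×II-1: X^LY|X^lY
⇒ L over [I-1,I-2,II-1,II-2,II-3,III-1]: 18 consistent

I-1 ∈ {X^LX^l, X^lX^l}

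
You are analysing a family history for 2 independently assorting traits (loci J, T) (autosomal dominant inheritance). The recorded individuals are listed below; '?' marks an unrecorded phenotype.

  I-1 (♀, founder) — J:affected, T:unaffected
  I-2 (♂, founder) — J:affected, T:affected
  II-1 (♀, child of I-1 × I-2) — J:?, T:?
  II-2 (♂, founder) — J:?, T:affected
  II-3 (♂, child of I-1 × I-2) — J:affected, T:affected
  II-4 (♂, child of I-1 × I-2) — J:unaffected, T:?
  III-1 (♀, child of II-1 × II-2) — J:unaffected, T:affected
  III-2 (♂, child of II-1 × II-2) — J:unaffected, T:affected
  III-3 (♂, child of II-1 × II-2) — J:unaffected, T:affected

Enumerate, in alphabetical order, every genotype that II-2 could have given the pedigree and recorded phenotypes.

J/I-1 aff ·: Jj
J/I-2 aff ·: Jj
J/II-1 ? I-1×I-2: jj|Jj
J/II-2 ? ·: jj|Jj
J/II-3 aff I-1×I-2: Jj|JJ
J/II-4 un I-1×I-2: jj
J/III-1 un II-1×II-2: jj
J/III-2 un II-1×II-2: jj
J/III-3 un II-1×II-2: jj
⇒ J over [I-1,I-2,II-1,II-2,II-3,II-4,III-1,III-2,III-3]: 8 consistent
T/I-1 un ·: tt
T/I-2 aff ·: Tt|TT
T/II-1 ? I-1×I-2: tt|Tt
T/II-2 aff ·: Tt|TT
T/II-3 aff I-1×I-2: Tt
T/II-4 ? I-1×I-2: tt|Tt
T/III-1 aff II-1×II-2: Tt|TT
T/III-2 aff II-1×II-2: Tt|TT
T/III-3 aff II-1×II-2: Tt|TT
⇒ T over [I-1,I-2,II-1,II-2,II-3,II-4,III-1,III-2,III-3]: 52 consistent

II-2 ∈ {Jj TT, Jj Tt, jj TT, jj Tt}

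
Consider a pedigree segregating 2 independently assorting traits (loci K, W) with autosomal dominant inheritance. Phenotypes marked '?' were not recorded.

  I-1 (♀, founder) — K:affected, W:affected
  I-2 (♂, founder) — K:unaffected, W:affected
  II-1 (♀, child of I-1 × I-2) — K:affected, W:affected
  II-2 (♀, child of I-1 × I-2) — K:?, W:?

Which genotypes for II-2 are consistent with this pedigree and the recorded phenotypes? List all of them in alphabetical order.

K/I-1 aff ·: Kk|KK
K/I-2 un ·: kk
K/II-1 aff I-1×I-2: Kk
K/II-2 ? I-1×I-2: kk|Kk
⇒ K over [I-1,I-2,II-1,II-2]: 3 consistent
W/I-1 aff ·: Ww|WW
W/I-2 aff ·: Ww|WW
W/II-1 aff I-1×I-2: Ww|WW
W/II-2 ? I-1×I-2: ww|Ww|WW
⇒ W over [I-1,I-2,II-1,II-2]: 15 consistent

II-2 ∈ {Kk WW, Kk Ww, Kk ww, kk WW, kk Ww, kk ww}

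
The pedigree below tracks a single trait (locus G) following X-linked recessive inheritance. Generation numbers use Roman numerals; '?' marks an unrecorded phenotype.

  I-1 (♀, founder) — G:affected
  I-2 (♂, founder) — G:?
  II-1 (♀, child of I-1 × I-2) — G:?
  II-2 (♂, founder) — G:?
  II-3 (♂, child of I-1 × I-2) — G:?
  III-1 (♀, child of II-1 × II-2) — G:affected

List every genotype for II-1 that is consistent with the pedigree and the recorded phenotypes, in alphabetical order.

G/I-1 aff ·: X^gX^g
G/I-2 ? ·: X^GY|X^gY
G/II-1 ? I-1×I-2: X^GX^g|X^gX^g
G/II-2 ? ·: X^gY
G/II-3 ? I-1×I-2: X^gY
G/III-1 aff II-1×II-2: X^gX^g
⇒ G over [I-1,I-2,II-1,II-2,II-3,III-1]: 2 consistent

II-1 ∈ {X^GX^g, X^gX^g}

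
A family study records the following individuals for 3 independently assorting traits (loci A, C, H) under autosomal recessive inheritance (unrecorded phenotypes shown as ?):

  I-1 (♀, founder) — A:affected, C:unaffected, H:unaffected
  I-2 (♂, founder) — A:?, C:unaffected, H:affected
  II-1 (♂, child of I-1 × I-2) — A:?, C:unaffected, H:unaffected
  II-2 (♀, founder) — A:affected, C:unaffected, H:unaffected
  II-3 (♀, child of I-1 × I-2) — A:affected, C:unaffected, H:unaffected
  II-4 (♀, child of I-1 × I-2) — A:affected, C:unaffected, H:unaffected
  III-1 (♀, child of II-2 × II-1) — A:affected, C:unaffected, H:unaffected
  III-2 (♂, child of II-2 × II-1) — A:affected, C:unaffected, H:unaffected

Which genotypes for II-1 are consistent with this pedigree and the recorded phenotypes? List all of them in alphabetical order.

II-1 ∈ {Aa CC Hh, Aa Cc Hh, aa CC Hh, aa Cc Hh}

A/I-1 aff ·: aa
A/I-2 ? ·: Aa|aa
A/II-1 ? I-1×I-2: Aa|aa
A/II-2 aff ·: aa
A/II-3 aff I-1×I-2: aa
A/II-4 aff I-1×I-2: aa
A/III-1 aff II-2×II-1: aa
A/III-2 aff II-2×II-1: aa
⇒ A over [I-1,I-2,II-1,II-2,II-3,II-4,III-1,III-2]: 3 consistent
C/I-1 un ·: CC|Cc
C/I-2 un ·: CC|Cc
C/II-1 un I-1×I-2: CC|Cc
C/II-2 un ·: CC|Cc
C/II-3 un I-1×I-2: CC|Cc
C/II-4 un I-1×I-2: CC|Cc
C/III-1 un II-2×II-1: CC|Cc
C/III-2 un II-2×II-1: CC|Cc
⇒ C over [I-1,I-2,II-1,II-2,II-3,II-4,III-1,III-2]: 161 consistent
H/I-1 un ·: HH|Hh
H/I-2 aff ·: hh
H/II-1 un I-1×I-2: Hh
H/II-2 un ·: HH|Hh
H/II-3 un I-1×I-2: Hh
H/II-4 un I-1×I-2: Hh
H/III-1 un II-2×II-1: HH|Hh
H/III-2 un II-2×II-1: HH|Hh
⇒ H over [I-1,I-2,II-1,II-2,II-3,II-4,III-1,III-2]: 16 consistent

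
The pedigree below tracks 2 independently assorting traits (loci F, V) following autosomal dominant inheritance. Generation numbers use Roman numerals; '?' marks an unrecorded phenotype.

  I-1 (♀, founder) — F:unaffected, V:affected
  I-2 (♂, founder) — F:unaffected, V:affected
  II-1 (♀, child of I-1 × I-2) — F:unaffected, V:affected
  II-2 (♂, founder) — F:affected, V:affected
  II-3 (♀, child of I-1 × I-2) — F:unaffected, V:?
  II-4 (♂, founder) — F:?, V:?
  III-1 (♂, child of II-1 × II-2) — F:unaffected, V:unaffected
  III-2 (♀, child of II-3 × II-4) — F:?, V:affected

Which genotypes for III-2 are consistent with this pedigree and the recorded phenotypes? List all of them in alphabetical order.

III-2 ∈ {Ff VV, Ff Vv, ff VV, ff Vv}

F/I-1 un ·: ff
F/I-2 un ·: ff
F/II-1 un I-1×I-2: ff
F/II-2 aff ·: Ff
F/II-3 un I-1×I-2: ff
F/II-4 ? ·: ff|Ff|FF
F/III-1 un II-1×II-2: ff
F/III-2 ? II-3×II-4: ff|Ff
⇒ F over [I-1,I-2,II-1,II-2,II-3,II-4,III-1,III-2]: 4 consistent
V/I-1 aff ·: Vv|VV
V/I-2 aff ·: Vv|VV
V/II-1 aff I-1×I-2: Vv
V/II-2 aff ·: Vv
V/II-3 ? I-1×I-2: vv|Vv|VV
V/II-4 ? ·: vv|Vv|VV
V/III-1 un II-1×II-2: vv
V/III-2 aff II-3×II-4: Vv|VV
⇒ V over [I-1,I-2,II-1,II-2,II-3,II-4,III-1,III-2]: 29 consistent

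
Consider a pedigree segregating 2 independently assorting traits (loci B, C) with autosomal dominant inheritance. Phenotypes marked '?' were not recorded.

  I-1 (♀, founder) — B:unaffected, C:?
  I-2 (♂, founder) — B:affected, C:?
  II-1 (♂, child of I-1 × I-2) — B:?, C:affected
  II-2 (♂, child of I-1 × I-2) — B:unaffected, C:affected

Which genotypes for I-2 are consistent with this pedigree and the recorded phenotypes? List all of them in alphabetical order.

I-2 ∈ {Bb CC, Bb Cc, Bb cc}

B/I-1 un ·: bb
B/I-2 aff ·: Bb
B/II-1 ? I-1×I-2: bb|Bb
B/II-2 un I-1×I-2: bb
⇒ B over [I-1,I-2,II-1,II-2]: 2 consistent
C/I-1 ? ·: cc|Cc|CC
C/I-2 ? ·: cc|Cc|CC
C/II-1 aff I-1×I-2: Cc|CC
C/II-2 aff I-1×I-2: Cc|CC
⇒ C over [I-1,I-2,II-1,II-2]: 17 consistent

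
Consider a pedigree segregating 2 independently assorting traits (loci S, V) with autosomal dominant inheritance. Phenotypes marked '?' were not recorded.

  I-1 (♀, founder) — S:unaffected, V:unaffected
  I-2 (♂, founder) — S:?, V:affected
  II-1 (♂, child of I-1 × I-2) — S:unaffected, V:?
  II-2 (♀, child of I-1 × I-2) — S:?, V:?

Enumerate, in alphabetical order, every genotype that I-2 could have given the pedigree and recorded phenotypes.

I-2 ∈ {Ss VV, Ss Vv, ss VV, ss Vv}

S/I-1 un ·: ss
S/I-2 ? ·: ss|Ss
S/II-1 un I-1×I-2: ss
S/II-2 ? I-1×I-2: ss|Ss
⇒ S over [I-1,I-2,II-1,II-2]: 3 consistent
V/I-1 un ·: vv
V/I-2 aff ·: Vv|VV
V/II-1 ? I-1×I-2: vv|Vv
V/II-2 ? I-1×I-2: vv|Vv
⇒ V over [I-1,I-2,II-1,II-2]: 5 consistent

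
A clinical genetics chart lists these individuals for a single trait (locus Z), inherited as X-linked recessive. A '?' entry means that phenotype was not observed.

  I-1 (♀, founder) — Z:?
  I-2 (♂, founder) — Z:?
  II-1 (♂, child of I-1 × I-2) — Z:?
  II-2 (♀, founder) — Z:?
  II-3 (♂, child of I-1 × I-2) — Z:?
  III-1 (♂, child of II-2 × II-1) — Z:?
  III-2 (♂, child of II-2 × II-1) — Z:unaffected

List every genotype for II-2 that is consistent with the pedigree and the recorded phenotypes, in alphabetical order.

Z/I-1 ? ·: X^ZX^Z|X^ZX^z|X^zX^z
Z/I-2 ? ·: X^ZY|X^zY
Z/II-1 ? I-1×I-2: X^ZY|X^zY
Z/II-2 ? ·: X^ZX^Z|X^ZX^z
Z/II-3 ? I-1×I-2: X^ZY|X^zY
Z/III-1 ? II-2×II-1: X^ZY|X^zY
Z/III-2 un II-2×II-1: X^ZY
⇒ Z over [I-1,I-2,II-1,II-2,II-3,III-1,III-2]: 36 consistent

II-2 ∈ {X^ZX^Z, X^ZX^z}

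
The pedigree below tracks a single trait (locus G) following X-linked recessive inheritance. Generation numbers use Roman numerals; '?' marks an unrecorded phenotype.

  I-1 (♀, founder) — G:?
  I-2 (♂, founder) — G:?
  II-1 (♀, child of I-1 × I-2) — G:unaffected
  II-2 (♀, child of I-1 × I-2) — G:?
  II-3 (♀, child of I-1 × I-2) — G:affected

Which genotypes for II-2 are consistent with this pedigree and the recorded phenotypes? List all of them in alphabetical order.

II-2 ∈ {X^GX^g, X^gX^g}

G/I-1 ? ·: X^GX^g
G/I-2 ? ·: X^gY
G/II-1 un I-1×I-2: X^GX^g
G/II-2 ? I-1×I-2: X^GX^g|X^gX^g
G/II-3 aff I-1×I-2: X^gX^g
⇒ G over [I-1,I-2,II-1,II-2,II-3]: 2 consistent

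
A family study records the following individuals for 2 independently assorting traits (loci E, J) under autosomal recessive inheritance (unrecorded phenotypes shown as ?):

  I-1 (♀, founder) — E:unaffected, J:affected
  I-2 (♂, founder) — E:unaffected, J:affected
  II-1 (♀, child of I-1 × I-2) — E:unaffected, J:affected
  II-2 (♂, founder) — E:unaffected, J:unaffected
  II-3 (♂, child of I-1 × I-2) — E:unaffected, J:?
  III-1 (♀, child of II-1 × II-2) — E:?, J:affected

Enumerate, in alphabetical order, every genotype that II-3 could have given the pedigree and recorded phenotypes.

II-3 ∈ {EE jj, Ee jj}

E/I-1 un ·: EE|Ee
E/I-2 un ·: EE|Ee
E/II-1 un I-1×I-2: EE|Ee
E/II-2 un ·: EE|Ee
E/II-3 un I-1×I-2: EE|Ee
E/III-1 ? II-1×II-2: EE|Ee|ee
⇒ E over [I-1,I-2,II-1,II-2,II-3,III-1]: 51 consistent
J/I-1 aff ·: jj
J/I-2 aff ·: jj
J/II-1 aff I-1×I-2: jj
J/II-2 un ·: Jj
J/II-3 ? I-1×I-2: jj
J/III-1 aff II-1×II-2: jj
⇒ J over [I-1,I-2,II-1,II-2,II-3,III-1]: 1 consistent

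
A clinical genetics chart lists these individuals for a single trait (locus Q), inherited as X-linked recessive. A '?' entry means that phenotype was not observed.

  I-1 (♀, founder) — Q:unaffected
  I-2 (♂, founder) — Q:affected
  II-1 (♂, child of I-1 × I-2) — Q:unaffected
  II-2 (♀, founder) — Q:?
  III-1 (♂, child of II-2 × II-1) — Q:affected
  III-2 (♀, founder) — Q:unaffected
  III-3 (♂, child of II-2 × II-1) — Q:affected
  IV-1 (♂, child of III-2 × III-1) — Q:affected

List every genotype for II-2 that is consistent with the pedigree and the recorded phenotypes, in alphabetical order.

Q/I-1 un ·: X^QX^Q|X^QX^q
Q/I-2 aff ·: X^qY
Q/II-1 un I-1×I-2: X^QY
Q/II-2 ? ·: X^QX^q|X^qX^q
Q/III-1 aff II-2×II-1: X^qY
Q/III-2 un ·: X^QX^q
Q/III-3 aff II-2×II-1: X^qY
Q/IV-1 aff III-2×III-1: X^qY
⇒ Q over [I-1,I-2,II-1,II-2,III-1,III-2,III-3,IV-1]: 4 consistent

II-2 ∈ {X^QX^q, X^qX^q}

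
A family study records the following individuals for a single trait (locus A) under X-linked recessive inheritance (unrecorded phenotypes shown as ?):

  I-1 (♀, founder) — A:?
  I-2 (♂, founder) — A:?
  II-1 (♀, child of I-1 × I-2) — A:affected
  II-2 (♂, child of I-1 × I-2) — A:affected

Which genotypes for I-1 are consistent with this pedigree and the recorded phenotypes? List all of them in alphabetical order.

A/I-1 ? ·: X^AX^a|X^aX^a
A/I-2 ? ·: X^aY
A/II-1 aff I-1×I-2: X^aX^a
A/II-2 aff I-1×I-2: X^aY
⇒ A over [I-1,I-2,II-1,II-2]: 2 consistent

I-1 ∈ {X^AX^a, X^aX^a}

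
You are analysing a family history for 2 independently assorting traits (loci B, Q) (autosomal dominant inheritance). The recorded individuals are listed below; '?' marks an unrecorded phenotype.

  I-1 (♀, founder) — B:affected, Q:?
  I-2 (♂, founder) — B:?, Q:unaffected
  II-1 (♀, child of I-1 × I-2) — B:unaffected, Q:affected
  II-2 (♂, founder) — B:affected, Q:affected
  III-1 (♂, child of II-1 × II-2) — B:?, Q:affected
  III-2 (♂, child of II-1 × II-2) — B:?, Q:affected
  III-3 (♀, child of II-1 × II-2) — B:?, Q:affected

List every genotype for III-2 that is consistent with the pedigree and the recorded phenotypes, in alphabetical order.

III-2 ∈ {Bb QQ, Bb Qq, bb QQ, bb Qq}

B/I-1 aff ·: Bb
B/I-2 ? ·: bb|Bb
B/II-1 un I-1×I-2: bb
B/II-2 aff ·: Bb|BB
B/III-1 ? II-1×II-2: bb|Bb
B/III-2 ? II-1×II-2: bb|Bb
B/III-3 ? II-1×II-2: bb|Bb
⇒ B over [I-1,I-2,II-1,II-2,III-1,III-2,III-3]: 18 consistent
Q/I-1 ? ·: Qq|QQ
Q/I-2 un ·: qq
Q/II-1 aff I-1×I-2: Qq
Q/II-2 aff ·: Qq|QQ
Q/III-1 aff II-1×II-2: Qq|QQ
Q/III-2 aff II-1×II-2: Qq|QQ
Q/III-3 aff II-1×II-2: Qq|QQ
⇒ Q over [I-1,I-2,II-1,II-2,III-1,III-2,III-3]: 32 consistent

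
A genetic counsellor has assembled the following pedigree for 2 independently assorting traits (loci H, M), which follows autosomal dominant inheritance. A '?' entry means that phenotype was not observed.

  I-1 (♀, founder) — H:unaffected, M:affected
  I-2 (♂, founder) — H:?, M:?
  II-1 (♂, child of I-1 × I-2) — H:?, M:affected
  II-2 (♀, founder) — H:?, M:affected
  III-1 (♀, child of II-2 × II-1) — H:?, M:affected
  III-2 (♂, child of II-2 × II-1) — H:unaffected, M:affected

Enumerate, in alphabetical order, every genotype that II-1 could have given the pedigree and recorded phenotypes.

H/I-1 un ·: hh
H/I-2 ? ·: hh|Hh|HH
H/II-1 ? I-1×I-2: hh|Hh
H/II-2 ? ·: hh|Hh
H/III-1 ? II-2×II-1: hh|Hh|HH
H/III-2 un II-2×II-1: hh
⇒ H over [I-1,I-2,II-1,II-2,III-1,III-2]: 16 consistent
M/I-1 aff ·: Mm|MM
M/I-2 ? ·: mm|Mm|MM
M/II-1 aff I-1×I-2: Mm|MM
M/II-2 aff ·: Mm|MM
M/III-1 aff II-2×II-1: Mm|MM
M/III-2 aff II-2×II-1: Mm|MM
⇒ M over [I-1,I-2,II-1,II-2,III-1,III-2]: 60 consistent

II-1 ∈ {Hh MM, Hh Mm, hh MM, hh Mm}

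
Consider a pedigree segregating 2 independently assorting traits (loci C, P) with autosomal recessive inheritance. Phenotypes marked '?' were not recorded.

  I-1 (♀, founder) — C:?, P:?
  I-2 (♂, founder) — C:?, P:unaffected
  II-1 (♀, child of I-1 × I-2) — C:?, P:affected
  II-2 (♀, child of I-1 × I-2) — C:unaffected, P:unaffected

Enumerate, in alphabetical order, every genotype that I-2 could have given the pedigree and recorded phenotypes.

I-2 ∈ {CC Pp, Cc Pp, cc Pp}

C/I-1 ? ·: CC|Cc|cc
C/I-2 ? ·: CC|Cc|cc
C/II-1 ? I-1×I-2: CC|Cc|cc
C/II-2 un I-1×I-2: CC|Cc
⇒ C over [I-1,I-2,II-1,II-2]: 21 consistent
P/I-1 ? ·: Pp|pp
P/I-2 un ·: Pp
P/II-1 aff I-1×I-2: pp
P/II-2 un I-1×I-2: PP|Pp
⇒ P over [I-1,I-2,II-1,II-2]: 3 consistent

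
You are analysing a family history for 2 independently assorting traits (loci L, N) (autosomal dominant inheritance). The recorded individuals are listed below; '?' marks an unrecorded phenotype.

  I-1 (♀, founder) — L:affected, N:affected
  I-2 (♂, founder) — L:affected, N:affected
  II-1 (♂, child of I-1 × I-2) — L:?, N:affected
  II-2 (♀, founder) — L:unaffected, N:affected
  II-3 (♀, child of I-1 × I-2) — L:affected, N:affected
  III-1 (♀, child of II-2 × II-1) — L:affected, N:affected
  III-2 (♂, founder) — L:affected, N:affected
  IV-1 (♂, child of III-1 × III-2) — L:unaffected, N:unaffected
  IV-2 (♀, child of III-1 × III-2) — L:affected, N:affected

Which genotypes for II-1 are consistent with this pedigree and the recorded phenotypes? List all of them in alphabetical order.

L/I-1 aff ·: Ll|LL
L/I-2 aff ·: Ll|LL
L/II-1 ? I-1×I-2: Ll|LL
L/II-2 un ·: ll
L/II-3 aff I-1×I-2: Ll|LL
L/III-1 aff II-2×II-1: Ll
L/III-2 aff ·: Ll
L/IV-1 un III-1×III-2: ll
L/IV-2 aff III-1×III-2: Ll|LL
⇒ L over [I-1,I-2,II-1,II-2,II-3,III-1,III-2,IV-1,IV-2]: 26 consistent
N/I-1 aff ·: Nn|NN
N/I-2 aff ·: Nn|NN
N/II-1 aff I-1×I-2: Nn|NN
N/II-2 aff ·: Nn|NN
N/II-3 aff I-1×I-2: Nn|NN
N/III-1 aff II-2×II-1: Nn
N/III-2 aff ·: Nn
N/IV-1 un III-1×III-2: nn
N/IV-2 aff III-1×III-2: Nn|NN
⇒ N over [I-1,I-2,II-1,II-2,II-3,III-1,III-2,IV-1,IV-2]: 38 consistent

II-1 ∈ {LL NN, LL Nn, Ll NN, Ll Nn}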